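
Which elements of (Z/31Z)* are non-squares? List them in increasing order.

Square k = 1,…,15 (k and 31−k give the same square):
1²=1, 2²=4, 3²=9, 4²=16, 5²=25, 6²≡5, 7²≡18, 8²≡2, 9²≡19, 10²≡7, 11²≡28, 12²≡20, 13²≡14, 14²≡10, 15²≡8 (mod 31).
The residues are {1, 2, 4, 5, 7, 8, 9, 10, 14, 16, 18, 19, 20, 25, 28}; the non-residues are the remaining 15 nonzero classes.

3,6,11,12,13,15,17,21,22,23,24,26,27,29,30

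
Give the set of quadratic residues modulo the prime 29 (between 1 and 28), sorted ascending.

1, 4, 5, 6, 7, 9, 13, 16, 20, 22, 23, 24, 25, 28

Square k = 1,…,14 (k and 29−k give the same square):
1²=1, 2²=4, 3²=9, 4²=16, 5²=25, 6²≡7, 7²≡20, 8²≡6, 9²≡23, 10²≡13, 11²≡5, 12²≡28, 13²≡24, 14²≡22 (mod 29).
So the quadratic residues mod 29 are {1, 4, 5, 6, 7, 9, 13, 16, 20, 22, 23, 24, 25, 28}.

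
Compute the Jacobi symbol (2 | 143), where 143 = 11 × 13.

1

Pull out 2: since 143 ≡ 7 (mod 8), (2/143) = +1.
Reached (1/143) = 1. Collecting the sign flips along the way, the symbol is +1.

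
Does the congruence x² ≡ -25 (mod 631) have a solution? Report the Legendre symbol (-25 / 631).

-1

Euler's criterion: (-25/631) ≡ 606^315 (mod 631).
606^2 ≡ 625 (mod 631)
606^4 ≡ 36 (mod 631)
606^8 ≡ 34 (mod 631)
606^16 ≡ 525 (mod 631)
606^32 ≡ 509 (mod 631)
606^64 ≡ 371 (mod 631)
606^128 ≡ 83 (mod 631)
606^256 ≡ 579 (mod 631)
606^315 = 606^(256+32+16+8+2+1) ≡ 630 (mod 631).
Result is 630 ≡ −1, so (-25/631) = −1.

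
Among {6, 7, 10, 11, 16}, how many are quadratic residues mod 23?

2

(6/23) = +1 → QR.
(7/23) = -1 → non-residue.
(10/23) = -1 → non-residue.
(11/23) = -1 → non-residue.
(16/23) = +1 → QR.
Total quadratic residues among the 5: 2.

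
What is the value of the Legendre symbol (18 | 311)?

Pull out 2: since 311 ≡ 7 (mod 8), (2/311) = +1.
Reciprocity: 9 ≡ 1 and 311 ≡ 3 (mod 4), so (9/311) = +(311/9).
Reduce top mod 9: now compute (5/9).
Reciprocity: 5 ≡ 1 and 9 ≡ 1 (mod 4), so (5/9) = +(9/5).
Reduce top mod 5: now compute (4/5).
Pull out 2^2: since 5 ≡ 5 (mod 8), (2/5) = -1, so (2/5)^2 = +1.
Reached (1/5) = 1. Collecting the sign flips along the way, the symbol is +1.

1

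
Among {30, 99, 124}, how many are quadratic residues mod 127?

(30/127) = +1 → QR.
(99/127) = +1 → QR.
(124/127) = +1 → QR.
Total quadratic residues among the 3: 3.

3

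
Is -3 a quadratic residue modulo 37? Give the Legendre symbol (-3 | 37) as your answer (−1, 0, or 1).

1

First reduce: -3 ≡ 34 (mod 37).
Pull out 2: since 37 ≡ 5 (mod 8), (2/37) = -1.
Reciprocity: 17 ≡ 1 and 37 ≡ 1 (mod 4), so (17/37) = +(37/17).
Reduce top mod 17: now compute (3/17).
Reciprocity: 3 ≡ 3 and 17 ≡ 1 (mod 4), so (3/17) = +(17/3).
Reduce top mod 3: now compute (2/3).
Pull out 2: since 3 ≡ 3 (mod 8), (2/3) = -1.
Reached (1/3) = 1. Collecting the sign flips along the way, the symbol is +1.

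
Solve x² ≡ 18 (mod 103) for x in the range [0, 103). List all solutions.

Since 103 ≡ 3 (mod 4), a square root of 18 is 18^((103+1)/4) = 18^26 mod 103.
Repeated squaring: 18^2≡15, 18^4≡19, 18^8≡52, 18^16≡26 (mod 103).
18^26 = 18^(16+8+2) ≡ 92 (mod 103).
Check: 92² = 8464 ≡ 18 (mod 103). The two roots are 11 and 92.

11, 92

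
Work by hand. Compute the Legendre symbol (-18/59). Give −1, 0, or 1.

First reduce: -18 ≡ 41 (mod 59).
Reciprocity: 41 ≡ 1 and 59 ≡ 3 (mod 4), so (41/59) = +(59/41).
Reduce top mod 41: now compute (18/41).
Pull out 2: since 41 ≡ 1 (mod 8), (2/41) = +1.
Reciprocity: 9 ≡ 1 and 41 ≡ 1 (mod 4), so (9/41) = +(41/9).
Reduce top mod 9: now compute (5/9).
Reciprocity: 5 ≡ 1 and 9 ≡ 1 (mod 4), so (5/9) = +(9/5).
Reduce top mod 5: now compute (4/5).
Pull out 2^2: since 5 ≡ 5 (mod 8), (2/5) = -1, so (2/5)^2 = +1.
Reached (1/5) = 1. Collecting the sign flips along the way, the symbol is +1.

1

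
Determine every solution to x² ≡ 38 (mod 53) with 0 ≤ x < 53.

53 ≡ 1 (mod 4), so we find a root by search.
Trying successive values, 12² = 144 ≡ 38 (mod 53). The other root is 53 − 12 = 41.

12, 41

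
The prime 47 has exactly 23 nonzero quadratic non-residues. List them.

5, 10, 11, 13, 15, 19, 20, 22, 23, 26, 29, 30, 31, 33, 35, 38, 39, 40, 41, 43, 44, 45, 46

Square k = 1,…,23 (k and 47−k give the same square):
1²=1, 2²=4, 3²=9, 4²=16, 5²=25, 6²=36, 7²≡2, 8²≡17, 9²≡34, 10²≡6, 11²≡27, 12²≡3, 13²≡28, 14²≡8, 15²≡37, 16²≡21, 17²≡7, 18²≡42, 19²≡32, 20²≡24, 21²≡18, 22²≡14, 23²≡12 (mod 47).
The residues are {1, 2, 3, 4, 6, 7, 8, 9, 12, 14, 16, 17, 18, 21, 24, 25, 27, 28, 32, 34, 36, 37, 42}; the non-residues are the remaining 23 nonzero classes.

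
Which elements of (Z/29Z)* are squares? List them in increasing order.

1,4,5,6,7,9,13,16,20,22,23,24,25,28

Square k = 1,…,14 (k and 29−k give the same square):
1²=1, 2²=4, 3²=9, 4²=16, 5²=25, 6²≡7, 7²≡20, 8²≡6, 9²≡23, 10²≡13, 11²≡5, 12²≡28, 13²≡24, 14²≡22 (mod 29).
So the quadratic residues mod 29 are {1, 4, 5, 6, 7, 9, 13, 16, 20, 22, 23, 24, 25, 28}.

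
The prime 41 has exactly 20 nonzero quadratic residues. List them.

Square k = 1,…,20 (k and 41−k give the same square):
1²=1, 2²=4, 3²=9, 4²=16, 5²=25, 6²=36, 7²≡8, 8²≡23, 9²≡40, 10²≡18, 11²≡39, 12²≡21, 13²≡5, 14²≡32, 15²≡20, 16²≡10, 17²≡2, 18²≡37, 19²≡33, 20²≡31 (mod 41).
So the quadratic residues mod 41 are {1, 2, 4, 5, 8, 9, 10, 16, 18, 20, 21, 23, 25, 31, 32, 33, 36, 37, 39, 40}.

1 2 4 5 8 9 10 16 18 20 21 23 25 31 32 33 36 37 39 40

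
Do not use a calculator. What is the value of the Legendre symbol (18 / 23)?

1

Euler's criterion: (18/23) ≡ 18^11 (mod 23).
18^2 ≡ 2 (mod 23)
18^4 ≡ 4 (mod 23)
18^8 ≡ 16 (mod 23)
18^11 = 18^(8+2+1) ≡ 1 (mod 23).
Result is 1, so (18/23) = 1.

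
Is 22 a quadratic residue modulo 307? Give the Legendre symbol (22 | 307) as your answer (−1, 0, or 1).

-1

Pull out 2: since 307 ≡ 3 (mod 8), (2/307) = -1.
Reciprocity: 11 ≡ 3 and 307 ≡ 3 (mod 4), so (11/307) = −(307/11).
Reduce top mod 11: now compute (10/11).
Pull out 2: since 11 ≡ 3 (mod 8), (2/11) = -1.
Reciprocity: 5 ≡ 1 and 11 ≡ 3 (mod 4), so (5/11) = +(11/5).
Reduce top mod 5: now compute (1/5).
Reached (1/5) = 1. Collecting the sign flips along the way, the symbol is -1.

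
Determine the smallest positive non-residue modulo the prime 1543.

(2/1543) = +1, so 2 is a residue.
(3/1543) = −1, so 3 is the smallest positive non-residue mod 1543.

3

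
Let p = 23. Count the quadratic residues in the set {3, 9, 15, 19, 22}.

2

(3/23) = +1 → QR.
(9/23) = +1 → QR.
(15/23) = -1 → non-residue.
(19/23) = -1 → non-residue.
(22/23) = -1 → non-residue.
Total quadratic residues among the 5: 2.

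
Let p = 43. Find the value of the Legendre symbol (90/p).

1

First reduce: 90 ≡ 4 (mod 43).
Pull out 2^2: since 43 ≡ 3 (mod 8), (2/43) = -1, so (2/43)^2 = +1.
Reached (1/43) = 1. Collecting the sign flips along the way, the symbol is +1.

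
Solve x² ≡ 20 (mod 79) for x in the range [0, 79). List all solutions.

39, 40

Since 79 ≡ 3 (mod 4), a square root of 20 is 20^((79+1)/4) = 20^20 mod 79.
Repeated squaring: 20^2≡5, 20^4≡25, 20^8≡72, 20^16≡49 (mod 79).
20^20 = 20^(16+4) ≡ 40 (mod 79).
Check: 40² = 1600 ≡ 20 (mod 79). The two roots are 39 and 40.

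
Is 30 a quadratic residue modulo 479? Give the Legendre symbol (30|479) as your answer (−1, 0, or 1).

Euler's criterion: (30/479) ≡ 30^239 (mod 479).
30^2 ≡ 421 (mod 479)
30^4 ≡ 11 (mod 479)
30^8 ≡ 121 (mod 479)
30^16 ≡ 271 (mod 479)
30^32 ≡ 154 (mod 479)
30^64 ≡ 245 (mod 479)
30^128 ≡ 150 (mod 479)
30^239 = 30^(128+64+32+8+4+2+1) ≡ 1 (mod 479).
Result is 1, so (30/479) = 1.

1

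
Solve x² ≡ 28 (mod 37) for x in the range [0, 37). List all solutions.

37 ≡ 1 (mod 4), so we find a root by search.
Trying successive values, 18² = 324 ≡ 28 (mod 37). The other root is 37 − 18 = 19.

18, 19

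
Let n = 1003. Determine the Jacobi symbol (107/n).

Reciprocity: 107 ≡ 3 and 1003 ≡ 3 (mod 4), so (107/1003) = −(1003/107).
Reduce top mod 107: now compute (40/107).
Pull out 2^3: since 107 ≡ 3 (mod 8), (2/107) = -1, so (2/107)^3 = -1.
Reciprocity: 5 ≡ 1 and 107 ≡ 3 (mod 4), so (5/107) = +(107/5).
Reduce top mod 5: now compute (2/5).
Pull out 2: since 5 ≡ 5 (mod 8), (2/5) = -1.
Reached (1/5) = 1. Collecting the sign flips along the way, the symbol is -1.

-1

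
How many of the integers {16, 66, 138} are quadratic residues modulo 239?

(16/239) = +1 → QR.
(66/239) = +1 → QR.
(138/239) = -1 → non-residue.
Total quadratic residues among the 3: 2.

2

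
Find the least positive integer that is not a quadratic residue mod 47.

(2/47) = +1, so 2 is a residue.
(3/47) = +1, so 3 is a residue.
(4/47) = +1, so 4 is a residue.
(5/47) = −1, so 5 is the smallest positive non-residue mod 47.

5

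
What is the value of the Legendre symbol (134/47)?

Euler's criterion: (134/47) ≡ 40^23 (mod 47).
40^2 ≡ 2 (mod 47)
40^4 ≡ 4 (mod 47)
40^8 ≡ 16 (mod 47)
40^16 ≡ 21 (mod 47)
40^23 = 40^(16+4+2+1) ≡ 46 (mod 47).
Result is 46 ≡ −1, so (134/47) = −1.

-1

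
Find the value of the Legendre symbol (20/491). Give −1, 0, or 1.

Euler's criterion: (20/491) ≡ 20^245 (mod 491).
20^2 ≡ 400 (mod 491)
20^4 ≡ 425 (mod 491)
20^8 ≡ 428 (mod 491)
20^16 ≡ 41 (mod 491)
20^32 ≡ 208 (mod 491)
20^64 ≡ 56 (mod 491)
20^128 ≡ 190 (mod 491)
20^245 = 20^(128+64+32+16+4+1) ≡ 1 (mod 491).
Result is 1, so (20/491) = 1.

1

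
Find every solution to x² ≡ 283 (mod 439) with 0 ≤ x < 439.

Since 439 ≡ 3 (mod 4), a square root of 283 is 283^((439+1)/4) = 283^110 mod 439.
Repeated squaring: 283^2≡191, 283^4≡44, 283^8≡180, 283^16≡353, 283^32≡372, 283^64≡99 (mod 439).
283^110 = 283^(64+32+8+4+2) ≡ 40 (mod 439).
Check: 40² = 1600 ≡ 283 (mod 439). The two roots are 40 and 399.

40, 399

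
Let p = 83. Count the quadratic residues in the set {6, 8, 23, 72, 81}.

2

(6/83) = -1 → non-residue.
(8/83) = -1 → non-residue.
(23/83) = +1 → QR.
(72/83) = -1 → non-residue.
(81/83) = +1 → QR.
Total quadratic residues among the 5: 2.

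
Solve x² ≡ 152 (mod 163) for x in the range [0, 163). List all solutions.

57, 106

Since 163 ≡ 3 (mod 4), a square root of 152 is 152^((163+1)/4) = 152^41 mod 163.
Repeated squaring: 152^2≡121, 152^4≡134, 152^8≡26, 152^16≡24, 152^32≡87 (mod 163).
152^41 = 152^(32+8+1) ≡ 57 (mod 163).
Check: 57² = 3249 ≡ 152 (mod 163). The two roots are 57 and 106.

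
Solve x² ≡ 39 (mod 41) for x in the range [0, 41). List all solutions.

11, 30

41 ≡ 1 (mod 4), so we find a root by search.
Trying successive values, 11² = 121 ≡ 39 (mod 41). The other root is 41 − 11 = 30.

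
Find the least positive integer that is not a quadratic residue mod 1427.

(2/1427) = −1, so 2 is the smallest positive non-residue mod 1427.

2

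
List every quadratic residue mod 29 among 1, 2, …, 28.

Square k = 1,…,14 (k and 29−k give the same square):
1²=1, 2²=4, 3²=9, 4²=16, 5²=25, 6²≡7, 7²≡20, 8²≡6, 9²≡23, 10²≡13, 11²≡5, 12²≡28, 13²≡24, 14²≡22 (mod 29).
So the quadratic residues mod 29 are {1, 4, 5, 6, 7, 9, 13, 16, 20, 22, 23, 24, 25, 28}.

1, 4, 5, 6, 7, 9, 13, 16, 20, 22, 23, 24, 25, 28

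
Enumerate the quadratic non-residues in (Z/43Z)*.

2,3,5,7,8,12,18,19,20,22,26,27,28,29,30,32,33,34,37,39,42

Square k = 1,…,21 (k and 43−k give the same square):
1²=1, 2²=4, 3²=9, 4²=16, 5²=25, 6²=36, 7²≡6, 8²≡21, 9²≡38, 10²≡14, 11²≡35, 12²≡15, 13²≡40, 14²≡24, 15²≡10, 16²≡41, 17²≡31, 18²≡23, 19²≡17, 20²≡13, 21²≡11 (mod 43).
The residues are {1, 4, 6, 9, 10, 11, 13, 14, 15, 16, 17, 21, 23, 24, 25, 31, 35, 36, 38, 40, 41}; the non-residues are the remaining 21 nonzero classes.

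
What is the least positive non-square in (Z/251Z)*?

2

(2/251) = −1, so 2 is the smallest positive non-residue mod 251.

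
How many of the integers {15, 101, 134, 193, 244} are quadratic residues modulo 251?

(15/251) = +1 → QR.
(101/251) = +1 → QR.
(134/251) = -1 → non-residue.
(193/251) = -1 → non-residue.
(244/251) = -1 → non-residue.
Total quadratic residues among the 5: 2.

2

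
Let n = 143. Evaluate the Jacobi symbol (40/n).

-1

Pull out 2^3: since 143 ≡ 7 (mod 8), (2/143) = +1, so (2/143)^3 = +1.
Reciprocity: 5 ≡ 1 and 143 ≡ 3 (mod 4), so (5/143) = +(143/5).
Reduce top mod 5: now compute (3/5).
Reciprocity: 3 ≡ 3 and 5 ≡ 1 (mod 4), so (3/5) = +(5/3).
Reduce top mod 3: now compute (2/3).
Pull out 2: since 3 ≡ 3 (mod 8), (2/3) = -1.
Reached (1/3) = 1. Collecting the sign flips along the way, the symbol is -1.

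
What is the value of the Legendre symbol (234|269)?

-1

Euler's criterion: (234/269) ≡ 234^134 (mod 269).
234^2 ≡ 149 (mod 269)
234^4 ≡ 143 (mod 269)
234^8 ≡ 5 (mod 269)
234^16 ≡ 25 (mod 269)
234^32 ≡ 87 (mod 269)
234^64 ≡ 37 (mod 269)
234^128 ≡ 24 (mod 269)
234^134 = 234^(128+4+2) ≡ 268 (mod 269).
Result is 268 ≡ −1, so (234/269) = −1.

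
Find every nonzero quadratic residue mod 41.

1, 2, 4, 5, 8, 9, 10, 16, 18, 20, 21, 23, 25, 31, 32, 33, 36, 37, 39, 40

Square k = 1,…,20 (k and 41−k give the same square):
1²=1, 2²=4, 3²=9, 4²=16, 5²=25, 6²=36, 7²≡8, 8²≡23, 9²≡40, 10²≡18, 11²≡39, 12²≡21, 13²≡5, 14²≡32, 15²≡20, 16²≡10, 17²≡2, 18²≡37, 19²≡33, 20²≡31 (mod 41).
So the quadratic residues mod 41 are {1, 2, 4, 5, 8, 9, 10, 16, 18, 20, 21, 23, 25, 31, 32, 33, 36, 37, 39, 40}.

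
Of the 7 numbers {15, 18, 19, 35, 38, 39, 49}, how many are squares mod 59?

(15/59) = +1 → QR.
(18/59) = -1 → non-residue.
(19/59) = +1 → QR.
(35/59) = +1 → QR.
(38/59) = -1 → non-residue.
(39/59) = -1 → non-residue.
(49/59) = +1 → QR.
Total quadratic residues among the 7: 4.

4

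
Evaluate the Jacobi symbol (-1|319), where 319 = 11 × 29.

-1

First reduce: -1 ≡ 318 (mod 319).
Pull out 2: since 319 ≡ 7 (mod 8), (2/319) = +1.
Reciprocity: 159 ≡ 3 and 319 ≡ 3 (mod 4), so (159/319) = −(319/159).
Reduce top mod 159: now compute (1/159).
Reached (1/159) = 1. Collecting the sign flips along the way, the symbol is -1.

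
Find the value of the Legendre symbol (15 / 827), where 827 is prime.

-1

Reciprocity: 15 ≡ 3 and 827 ≡ 3 (mod 4), so (15/827) = −(827/15).
Reduce top mod 15: now compute (2/15).
Pull out 2: since 15 ≡ 7 (mod 8), (2/15) = +1.
Reached (1/15) = 1. Collecting the sign flips along the way, the symbol is -1.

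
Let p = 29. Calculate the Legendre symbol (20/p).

1

Pull out 2^2: since 29 ≡ 5 (mod 8), (2/29) = -1, so (2/29)^2 = +1.
Reciprocity: 5 ≡ 1 and 29 ≡ 1 (mod 4), so (5/29) = +(29/5).
Reduce top mod 5: now compute (4/5).
Pull out 2^2: since 5 ≡ 5 (mod 8), (2/5) = -1, so (2/5)^2 = +1.
Reached (1/5) = 1. Collecting the sign flips along the way, the symbol is +1.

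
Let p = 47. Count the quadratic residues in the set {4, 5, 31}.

1

(4/47) = +1 → QR.
(5/47) = -1 → non-residue.
(31/47) = -1 → non-residue.
Total quadratic residues among the 3: 1.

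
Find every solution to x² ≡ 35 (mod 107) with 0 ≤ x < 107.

Since 107 ≡ 3 (mod 4), a square root of 35 is 35^((107+1)/4) = 35^27 mod 107.
Repeated squaring: 35^2≡48, 35^4≡57, 35^8≡39, 35^16≡23 (mod 107).
35^27 = 35^(16+8+2+1) ≡ 79 (mod 107).
Check: 79² = 6241 ≡ 35 (mod 107). The two roots are 28 and 79.

28, 79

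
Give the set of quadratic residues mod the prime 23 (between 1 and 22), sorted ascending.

Square k = 1,…,11 (k and 23−k give the same square):
1²=1, 2²=4, 3²=9, 4²=16, 5²≡2, 6²≡13, 7²≡3, 8²≡18, 9²≡12, 10²≡8, 11²≡6 (mod 23).
So the quadratic residues mod 23 are {1, 2, 3, 4, 6, 8, 9, 12, 13, 16, 18}.

1,2,3,4,6,8,9,12,13,16,18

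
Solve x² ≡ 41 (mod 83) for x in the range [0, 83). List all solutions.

37, 46

Since 83 ≡ 3 (mod 4), a square root of 41 is 41^((83+1)/4) = 41^21 mod 83.
Repeated squaring: 41^2≡21, 41^4≡26, 41^8≡12, 41^16≡61 (mod 83).
41^21 = 41^(16+4+1) ≡ 37 (mod 83).
Check: 37² = 1369 ≡ 41 (mod 83). The two roots are 37 and 46.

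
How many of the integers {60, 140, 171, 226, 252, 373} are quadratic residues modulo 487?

(60/487) = +1 → QR.
(140/487) = +1 → QR.
(171/487) = +1 → QR.
(226/487) = -1 → non-residue.
(252/487) = -1 → non-residue.
(373/487) = +1 → QR.
Total quadratic residues among the 6: 4.

4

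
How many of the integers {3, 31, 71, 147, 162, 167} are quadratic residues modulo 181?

3

(3/181) = +1 → QR.
(31/181) = -1 → non-residue.
(71/181) = -1 → non-residue.
(147/181) = +1 → QR.
(162/181) = -1 → non-residue.
(167/181) = +1 → QR.
Total quadratic residues among the 6: 3.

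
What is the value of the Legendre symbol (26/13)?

0

First reduce: 26 ≡ 0 (mod 13).
Top reduces to 0: gcd > 1, so the symbol is 0.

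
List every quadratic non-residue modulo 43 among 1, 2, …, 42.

2,3,5,7,8,12,18,19,20,22,26,27,28,29,30,32,33,34,37,39,42

Square k = 1,…,21 (k and 43−k give the same square):
1²=1, 2²=4, 3²=9, 4²=16, 5²=25, 6²=36, 7²≡6, 8²≡21, 9²≡38, 10²≡14, 11²≡35, 12²≡15, 13²≡40, 14²≡24, 15²≡10, 16²≡41, 17²≡31, 18²≡23, 19²≡17, 20²≡13, 21²≡11 (mod 43).
The residues are {1, 4, 6, 9, 10, 11, 13, 14, 15, 16, 17, 21, 23, 24, 25, 31, 35, 36, 38, 40, 41}; the non-residues are the remaining 21 nonzero classes.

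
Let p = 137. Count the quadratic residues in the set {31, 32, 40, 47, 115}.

(31/137) = -1 → non-residue.
(32/137) = +1 → QR.
(40/137) = -1 → non-residue.
(47/137) = -1 → non-residue.
(115/137) = +1 → QR.
Total quadratic residues among the 5: 2.

2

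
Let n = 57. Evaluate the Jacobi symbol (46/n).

-1

Pull out 2: since 57 ≡ 1 (mod 8), (2/57) = +1.
Reciprocity: 23 ≡ 3 and 57 ≡ 1 (mod 4), so (23/57) = +(57/23).
Reduce top mod 23: now compute (11/23).
Reciprocity: 11 ≡ 3 and 23 ≡ 3 (mod 4), so (11/23) = −(23/11).
Reduce top mod 11: now compute (1/11).
Reached (1/11) = 1. Collecting the sign flips along the way, the symbol is -1.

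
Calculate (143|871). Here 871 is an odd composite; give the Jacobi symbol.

0

Reciprocity: 143 ≡ 3 and 871 ≡ 3 (mod 4), so (143/871) = −(871/143).
Reduce top mod 143: now compute (13/143).
Reciprocity: 13 ≡ 1 and 143 ≡ 3 (mod 4), so (13/143) = +(143/13).
Reduce top mod 13: now compute (0/13).
Top reduces to 0: gcd > 1, so the symbol is 0.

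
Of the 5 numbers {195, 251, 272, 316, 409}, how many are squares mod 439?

2

(195/439) = -1 → non-residue.
(251/439) = +1 → QR.
(272/439) = -1 → non-residue.
(316/439) = -1 → non-residue.
(409/439) = +1 → QR.
Total quadratic residues among the 5: 2.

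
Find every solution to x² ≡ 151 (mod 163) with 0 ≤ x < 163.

71, 92

Since 163 ≡ 3 (mod 4), a square root of 151 is 151^((163+1)/4) = 151^41 mod 163.
Repeated squaring: 151^2≡144, 151^4≡35, 151^8≡84, 151^16≡47, 151^32≡90 (mod 163).
151^41 = 151^(32+8+1) ≡ 71 (mod 163).
Check: 71² = 5041 ≡ 151 (mod 163). The two roots are 71 and 92.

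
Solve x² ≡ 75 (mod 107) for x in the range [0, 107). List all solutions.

Since 107 ≡ 3 (mod 4), a square root of 75 is 75^((107+1)/4) = 75^27 mod 107.
Repeated squaring: 75^2≡61, 75^4≡83, 75^8≡41, 75^16≡76 (mod 107).
75^27 = 75^(16+8+2+1) ≡ 90 (mod 107).
Check: 90² = 8100 ≡ 75 (mod 107). The two roots are 17 and 90.

17, 90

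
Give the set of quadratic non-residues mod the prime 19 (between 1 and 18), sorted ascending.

2,3,8,10,12,13,14,15,18

Square k = 1,…,9 (k and 19−k give the same square):
1²=1, 2²=4, 3²=9, 4²=16, 5²≡6, 6²≡17, 7²≡11, 8²≡7, 9²≡5 (mod 19).
The residues are {1, 4, 5, 6, 7, 9, 11, 16, 17}; the non-residues are the remaining 9 nonzero classes.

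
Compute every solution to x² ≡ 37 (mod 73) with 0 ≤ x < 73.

73 ≡ 1 (mod 4), so we find a root by search.
Trying successive values, 16² = 256 ≡ 37 (mod 73). The other root is 73 − 16 = 57.

16, 57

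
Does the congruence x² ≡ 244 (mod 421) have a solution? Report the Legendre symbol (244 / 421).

Euler's criterion: (244/421) ≡ 244^210 (mod 421).
244^2 ≡ 175 (mod 421)
244^4 ≡ 313 (mod 421)
244^8 ≡ 297 (mod 421)
244^16 ≡ 220 (mod 421)
244^32 ≡ 406 (mod 421)
244^64 ≡ 225 (mod 421)
244^128 ≡ 105 (mod 421)
244^210 = 244^(128+64+16+2) ≡ 420 (mod 421).
Result is 420 ≡ −1, so (244/421) = −1.

-1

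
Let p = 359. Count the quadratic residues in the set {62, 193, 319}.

(62/359) = -1 → non-residue.
(193/359) = +1 → QR.
(319/359) = -1 → non-residue.
Total quadratic residues among the 3: 1.

1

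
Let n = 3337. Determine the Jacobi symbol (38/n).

Pull out 2: since 3337 ≡ 1 (mod 8), (2/3337) = +1.
Reciprocity: 19 ≡ 3 and 3337 ≡ 1 (mod 4), so (19/3337) = +(3337/19).
Reduce top mod 19: now compute (12/19).
Pull out 2^2: since 19 ≡ 3 (mod 8), (2/19) = -1, so (2/19)^2 = +1.
Reciprocity: 3 ≡ 3 and 19 ≡ 3 (mod 4), so (3/19) = −(19/3).
Reduce top mod 3: now compute (1/3).
Reached (1/3) = 1. Collecting the sign flips along the way, the symbol is -1.

-1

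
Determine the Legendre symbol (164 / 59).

Euler's criterion: (164/59) ≡ 46^29 (mod 59).
46^2 ≡ 51 (mod 59)
46^4 ≡ 5 (mod 59)
46^8 ≡ 25 (mod 59)
46^16 ≡ 35 (mod 59)
46^29 = 46^(16+8+4+1) ≡ 1 (mod 59).
Result is 1, so (164/59) = 1.

1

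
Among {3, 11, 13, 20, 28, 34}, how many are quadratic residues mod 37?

(3/37) = +1 → QR.
(11/37) = +1 → QR.
(13/37) = -1 → non-residue.
(20/37) = -1 → non-residue.
(28/37) = +1 → QR.
(34/37) = +1 → QR.
Total quadratic residues among the 6: 4.

4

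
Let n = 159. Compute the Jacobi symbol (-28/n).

First reduce: -28 ≡ 131 (mod 159).
Reciprocity: 131 ≡ 3 and 159 ≡ 3 (mod 4), so (131/159) = −(159/131).
Reduce top mod 131: now compute (28/131).
Pull out 2^2: since 131 ≡ 3 (mod 8), (2/131) = -1, so (2/131)^2 = +1.
Reciprocity: 7 ≡ 3 and 131 ≡ 3 (mod 4), so (7/131) = −(131/7).
Reduce top mod 7: now compute (5/7).
Reciprocity: 5 ≡ 1 and 7 ≡ 3 (mod 4), so (5/7) = +(7/5).
Reduce top mod 5: now compute (2/5).
Pull out 2: since 5 ≡ 5 (mod 8), (2/5) = -1.
Reached (1/5) = 1. Collecting the sign flips along the way, the symbol is -1.

-1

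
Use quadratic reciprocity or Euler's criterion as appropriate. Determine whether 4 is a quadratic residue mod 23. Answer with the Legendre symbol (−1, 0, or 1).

1

Pull out 2^2: since 23 ≡ 7 (mod 8), (2/23) = +1, so (2/23)^2 = +1.
Reached (1/23) = 1. Collecting the sign flips along the way, the symbol is +1.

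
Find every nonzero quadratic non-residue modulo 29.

Square k = 1,…,14 (k and 29−k give the same square):
1²=1, 2²=4, 3²=9, 4²=16, 5²=25, 6²≡7, 7²≡20, 8²≡6, 9²≡23, 10²≡13, 11²≡5, 12²≡28, 13²≡24, 14²≡22 (mod 29).
The residues are {1, 4, 5, 6, 7, 9, 13, 16, 20, 22, 23, 24, 25, 28}; the non-residues are the remaining 14 nonzero classes.

2,3,8,10,11,12,14,15,17,18,19,21,26,27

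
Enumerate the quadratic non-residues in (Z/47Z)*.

Square k = 1,…,23 (k and 47−k give the same square):
1²=1, 2²=4, 3²=9, 4²=16, 5²=25, 6²=36, 7²≡2, 8²≡17, 9²≡34, 10²≡6, 11²≡27, 12²≡3, 13²≡28, 14²≡8, 15²≡37, 16²≡21, 17²≡7, 18²≡42, 19²≡32, 20²≡24, 21²≡18, 22²≡14, 23²≡12 (mod 47).
The residues are {1, 2, 3, 4, 6, 7, 8, 9, 12, 14, 16, 17, 18, 21, 24, 25, 27, 28, 32, 34, 36, 37, 42}; the non-residues are the remaining 23 nonzero classes.

5,10,11,13,15,19,20,22,23,26,29,30,31,33,35,38,39,40,41,43,44,45,46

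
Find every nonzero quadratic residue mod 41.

1, 2, 4, 5, 8, 9, 10, 16, 18, 20, 21, 23, 25, 31, 32, 33, 36, 37, 39, 40

Square k = 1,…,20 (k and 41−k give the same square):
1²=1, 2²=4, 3²=9, 4²=16, 5²=25, 6²=36, 7²≡8, 8²≡23, 9²≡40, 10²≡18, 11²≡39, 12²≡21, 13²≡5, 14²≡32, 15²≡20, 16²≡10, 17²≡2, 18²≡37, 19²≡33, 20²≡31 (mod 41).
So the quadratic residues mod 41 are {1, 2, 4, 5, 8, 9, 10, 16, 18, 20, 21, 23, 25, 31, 32, 33, 36, 37, 39, 40}.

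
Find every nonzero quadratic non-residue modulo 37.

2,5,6,8,13,14,15,17,18,19,20,22,23,24,29,31,32,35

Square k = 1,…,18 (k and 37−k give the same square):
1²=1, 2²=4, 3²=9, 4²=16, 5²=25, 6²=36, 7²≡12, 8²≡27, 9²≡7, 10²≡26, 11²≡10, 12²≡33, 13²≡21, 14²≡11, 15²≡3, 16²≡34, 17²≡30, 18²≡28 (mod 37).
The residues are {1, 3, 4, 7, 9, 10, 11, 12, 16, 21, 25, 26, 27, 28, 30, 33, 34, 36}; the non-residues are the remaining 18 nonzero classes.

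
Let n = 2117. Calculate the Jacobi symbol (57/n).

Reciprocity: 57 ≡ 1 and 2117 ≡ 1 (mod 4), so (57/2117) = +(2117/57).
Reduce top mod 57: now compute (8/57).
Pull out 2^3: since 57 ≡ 1 (mod 8), (2/57) = +1, so (2/57)^3 = +1.
Reached (1/57) = 1. Collecting the sign flips along the way, the symbol is +1.

1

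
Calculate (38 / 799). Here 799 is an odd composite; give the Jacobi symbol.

Pull out 2: since 799 ≡ 7 (mod 8), (2/799) = +1.
Reciprocity: 19 ≡ 3 and 799 ≡ 3 (mod 4), so (19/799) = −(799/19).
Reduce top mod 19: now compute (1/19).
Reached (1/19) = 1. Collecting the sign flips along the way, the symbol is -1.

-1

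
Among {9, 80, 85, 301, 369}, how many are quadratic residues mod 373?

(9/373) = +1 → QR.
(80/373) = -1 → non-residue.
(85/373) = -1 → non-residue.
(301/373) = -1 → non-residue.
(369/373) = +1 → QR.
Total quadratic residues among the 5: 2.

2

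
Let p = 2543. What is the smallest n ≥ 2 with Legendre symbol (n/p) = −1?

5

(2/2543) = +1, so 2 is a residue.
(3/2543) = +1, so 3 is a residue.
(4/2543) = +1, so 4 is a residue.
(5/2543) = −1, so 5 is the smallest positive non-residue mod 2543.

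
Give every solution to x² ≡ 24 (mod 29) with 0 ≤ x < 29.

13, 16

29 ≡ 1 (mod 4), so we find a root by search.
Trying successive values, 13² = 169 ≡ 24 (mod 29). The other root is 29 − 13 = 16.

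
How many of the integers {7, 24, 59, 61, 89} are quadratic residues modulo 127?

(7/127) = -1 → non-residue.
(24/127) = -1 → non-residue.
(59/127) = -1 → non-residue.
(61/127) = +1 → QR.
(89/127) = -1 → non-residue.
Total quadratic residues among the 5: 1.

1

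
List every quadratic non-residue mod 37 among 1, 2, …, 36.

Square k = 1,…,18 (k and 37−k give the same square):
1²=1, 2²=4, 3²=9, 4²=16, 5²=25, 6²=36, 7²≡12, 8²≡27, 9²≡7, 10²≡26, 11²≡10, 12²≡33, 13²≡21, 14²≡11, 15²≡3, 16²≡34, 17²≡30, 18²≡28 (mod 37).
The residues are {1, 3, 4, 7, 9, 10, 11, 12, 16, 21, 25, 26, 27, 28, 30, 33, 34, 36}; the non-residues are the remaining 18 nonzero classes.

2, 5, 6, 8, 13, 14, 15, 17, 18, 19, 20, 22, 23, 24, 29, 31, 32, 35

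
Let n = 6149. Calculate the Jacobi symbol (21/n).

1

Reciprocity: 21 ≡ 1 and 6149 ≡ 1 (mod 4), so (21/6149) = +(6149/21).
Reduce top mod 21: now compute (17/21).
Reciprocity: 17 ≡ 1 and 21 ≡ 1 (mod 4), so (17/21) = +(21/17).
Reduce top mod 17: now compute (4/17).
Pull out 2^2: since 17 ≡ 1 (mod 8), (2/17) = +1, so (2/17)^2 = +1.
Reached (1/17) = 1. Collecting the sign flips along the way, the symbol is +1.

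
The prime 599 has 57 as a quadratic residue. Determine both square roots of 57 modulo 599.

Since 599 ≡ 3 (mod 4), a square root of 57 is 57^((599+1)/4) = 57^150 mod 599.
Repeated squaring: 57^2≡254, 57^4≡423, 57^8≡427, 57^16≡233, 57^32≡379, 57^64≡480, 57^128≡384 (mod 599).
57^150 = 57^(128+16+4+2) ≡ 322 (mod 599).
Check: 322² = 103684 ≡ 57 (mod 599). The two roots are 277 and 322.

277, 322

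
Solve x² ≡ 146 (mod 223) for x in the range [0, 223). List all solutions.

102, 121

Since 223 ≡ 3 (mod 4), a square root of 146 is 146^((223+1)/4) = 146^56 mod 223.
Repeated squaring: 146^2≡131, 146^4≡213, 146^8≡100, 146^16≡188, 146^32≡110 (mod 223).
146^56 = 146^(32+16+8) ≡ 121 (mod 223).
Check: 121² = 14641 ≡ 146 (mod 223). The two roots are 102 and 121.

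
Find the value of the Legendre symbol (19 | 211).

1

Reciprocity: 19 ≡ 3 and 211 ≡ 3 (mod 4), so (19/211) = −(211/19).
Reduce top mod 19: now compute (2/19).
Pull out 2: since 19 ≡ 3 (mod 8), (2/19) = -1.
Reached (1/19) = 1. Collecting the sign flips along the way, the symbol is +1.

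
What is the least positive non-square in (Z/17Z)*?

3

(2/17) = +1, so 2 is a residue.
(3/17) = −1, so 3 is the smallest positive non-residue mod 17.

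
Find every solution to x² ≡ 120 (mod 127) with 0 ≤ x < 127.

45, 82

Since 127 ≡ 3 (mod 4), a square root of 120 is 120^((127+1)/4) = 120^32 mod 127.
Repeated squaring: 120^2≡49, 120^4≡115, 120^8≡17, 120^16≡35, 120^32≡82 (mod 127).
120^32 = 120^(32) ≡ 82 (mod 127).
Check: 82² = 6724 ≡ 120 (mod 127). The two roots are 45 and 82.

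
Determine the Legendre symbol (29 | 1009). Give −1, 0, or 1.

Reciprocity: 29 ≡ 1 and 1009 ≡ 1 (mod 4), so (29/1009) = +(1009/29).
Reduce top mod 29: now compute (23/29).
Reciprocity: 23 ≡ 3 and 29 ≡ 1 (mod 4), so (23/29) = +(29/23).
Reduce top mod 23: now compute (6/23).
Pull out 2: since 23 ≡ 7 (mod 8), (2/23) = +1.
Reciprocity: 3 ≡ 3 and 23 ≡ 3 (mod 4), so (3/23) = −(23/3).
Reduce top mod 3: now compute (2/3).
Pull out 2: since 3 ≡ 3 (mod 8), (2/3) = -1.
Reached (1/3) = 1. Collecting the sign flips along the way, the symbol is +1.

1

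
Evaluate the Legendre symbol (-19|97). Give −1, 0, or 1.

First reduce: -19 ≡ 78 (mod 97).
Pull out 2: since 97 ≡ 1 (mod 8), (2/97) = +1.
Reciprocity: 39 ≡ 3 and 97 ≡ 1 (mod 4), so (39/97) = +(97/39).
Reduce top mod 39: now compute (19/39).
Reciprocity: 19 ≡ 3 and 39 ≡ 3 (mod 4), so (19/39) = −(39/19).
Reduce top mod 19: now compute (1/19).
Reached (1/19) = 1. Collecting the sign flips along the way, the symbol is -1.

-1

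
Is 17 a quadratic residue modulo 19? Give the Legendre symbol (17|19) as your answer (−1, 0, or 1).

1

Reciprocity: 17 ≡ 1 and 19 ≡ 3 (mod 4), so (17/19) = +(19/17).
Reduce top mod 17: now compute (2/17).
Pull out 2: since 17 ≡ 1 (mod 8), (2/17) = +1.
Reached (1/17) = 1. Collecting the sign flips along the way, the symbol is +1.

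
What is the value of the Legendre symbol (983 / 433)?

First reduce: 983 ≡ 117 (mod 433).
Reciprocity: 117 ≡ 1 and 433 ≡ 1 (mod 4), so (117/433) = +(433/117).
Reduce top mod 117: now compute (82/117).
Pull out 2: since 117 ≡ 5 (mod 8), (2/117) = -1.
Reciprocity: 41 ≡ 1 and 117 ≡ 1 (mod 4), so (41/117) = +(117/41).
Reduce top mod 41: now compute (35/41).
Reciprocity: 35 ≡ 3 and 41 ≡ 1 (mod 4), so (35/41) = +(41/35).
Reduce top mod 35: now compute (6/35).
Pull out 2: since 35 ≡ 3 (mod 8), (2/35) = -1.
Reciprocity: 3 ≡ 3 and 35 ≡ 3 (mod 4), so (3/35) = −(35/3).
Reduce top mod 3: now compute (2/3).
Pull out 2: since 3 ≡ 3 (mod 8), (2/3) = -1.
Reached (1/3) = 1. Collecting the sign flips along the way, the symbol is +1.

1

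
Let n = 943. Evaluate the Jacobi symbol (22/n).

Pull out 2: since 943 ≡ 7 (mod 8), (2/943) = +1.
Reciprocity: 11 ≡ 3 and 943 ≡ 3 (mod 4), so (11/943) = −(943/11).
Reduce top mod 11: now compute (8/11).
Pull out 2^3: since 11 ≡ 3 (mod 8), (2/11) = -1, so (2/11)^3 = -1.
Reached (1/11) = 1. Collecting the sign flips along the way, the symbol is +1.

1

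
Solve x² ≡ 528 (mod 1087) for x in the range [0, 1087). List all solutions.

185, 902

Since 1087 ≡ 3 (mod 4), a square root of 528 is 528^((1087+1)/4) = 528^272 mod 1087.
Repeated squaring: 528^2≡512, 528^4≡177, 528^8≡893, 528^16≡678, 528^32≡970, 528^64≡645, 528^128≡791, 528^256≡656 (mod 1087).
528^272 = 528^(256+16) ≡ 185 (mod 1087).
Check: 185² = 34225 ≡ 528 (mod 1087). The two roots are 185 and 902.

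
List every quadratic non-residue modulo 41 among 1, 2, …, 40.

3, 6, 7, 11, 12, 13, 14, 15, 17, 19, 22, 24, 26, 27, 28, 29, 30, 34, 35, 38

Square k = 1,…,20 (k and 41−k give the same square):
1²=1, 2²=4, 3²=9, 4²=16, 5²=25, 6²=36, 7²≡8, 8²≡23, 9²≡40, 10²≡18, 11²≡39, 12²≡21, 13²≡5, 14²≡32, 15²≡20, 16²≡10, 17²≡2, 18²≡37, 19²≡33, 20²≡31 (mod 41).
The residues are {1, 2, 4, 5, 8, 9, 10, 16, 18, 20, 21, 23, 25, 31, 32, 33, 36, 37, 39, 40}; the non-residues are the remaining 20 nonzero classes.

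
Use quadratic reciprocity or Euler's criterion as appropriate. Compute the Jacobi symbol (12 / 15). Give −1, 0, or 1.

0

Pull out 2^2: since 15 ≡ 7 (mod 8), (2/15) = +1, so (2/15)^2 = +1.
Reciprocity: 3 ≡ 3 and 15 ≡ 3 (mod 4), so (3/15) = −(15/3).
Reduce top mod 3: now compute (0/3).
Top reduces to 0: gcd > 1, so the symbol is 0.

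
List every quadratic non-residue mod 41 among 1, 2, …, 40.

3, 6, 7, 11, 12, 13, 14, 15, 17, 19, 22, 24, 26, 27, 28, 29, 30, 34, 35, 38

Square k = 1,…,20 (k and 41−k give the same square):
1²=1, 2²=4, 3²=9, 4²=16, 5²=25, 6²=36, 7²≡8, 8²≡23, 9²≡40, 10²≡18, 11²≡39, 12²≡21, 13²≡5, 14²≡32, 15²≡20, 16²≡10, 17²≡2, 18²≡37, 19²≡33, 20²≡31 (mod 41).
The residues are {1, 2, 4, 5, 8, 9, 10, 16, 18, 20, 21, 23, 25, 31, 32, 33, 36, 37, 39, 40}; the non-residues are the remaining 20 nonzero classes.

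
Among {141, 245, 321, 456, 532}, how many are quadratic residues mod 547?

(141/547) = -1 → non-residue.
(245/547) = -1 → non-residue.
(321/547) = +1 → QR.
(456/547) = +1 → QR.
(532/547) = -1 → non-residue.
Total quadratic residues among the 5: 2.

2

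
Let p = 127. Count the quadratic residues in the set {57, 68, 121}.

(57/127) = -1 → non-residue.
(68/127) = +1 → QR.
(121/127) = +1 → QR.
Total quadratic residues among the 3: 2.

2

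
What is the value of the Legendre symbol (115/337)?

1

Euler's criterion: (115/337) ≡ 115^168 (mod 337).
115^2 ≡ 82 (mod 337)
115^4 ≡ 321 (mod 337)
115^8 ≡ 256 (mod 337)
115^16 ≡ 158 (mod 337)
115^32 ≡ 26 (mod 337)
115^64 ≡ 2 (mod 337)
115^128 ≡ 4 (mod 337)
115^168 = 115^(128+32+8) ≡ 1 (mod 337).
Result is 1, so (115/337) = 1.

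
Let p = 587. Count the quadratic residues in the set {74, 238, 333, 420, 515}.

(74/587) = +1 → QR.
(238/587) = -1 → non-residue.
(333/587) = -1 → non-residue.
(420/587) = -1 → non-residue.
(515/587) = +1 → QR.
Total quadratic residues among the 5: 2.

2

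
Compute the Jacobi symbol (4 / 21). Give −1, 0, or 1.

1

Pull out 2^2: since 21 ≡ 5 (mod 8), (2/21) = -1, so (2/21)^2 = +1.
Reached (1/21) = 1. Collecting the sign flips along the way, the symbol is +1.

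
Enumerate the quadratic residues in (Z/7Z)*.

1, 2, 4

Square k = 1,…,3 (k and 7−k give the same square):
1²=1, 2²=4, 3²≡2 (mod 7).
So the quadratic residues mod 7 are {1, 2, 4}.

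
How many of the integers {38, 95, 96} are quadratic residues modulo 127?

(38/127) = +1 → QR.
(95/127) = -1 → non-residue.
(96/127) = -1 → non-residue.
Total quadratic residues among the 3: 1.

1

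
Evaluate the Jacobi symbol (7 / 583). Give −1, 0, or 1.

Reciprocity: 7 ≡ 3 and 583 ≡ 3 (mod 4), so (7/583) = −(583/7).
Reduce top mod 7: now compute (2/7).
Pull out 2: since 7 ≡ 7 (mod 8), (2/7) = +1.
Reached (1/7) = 1. Collecting the sign flips along the way, the symbol is -1.

-1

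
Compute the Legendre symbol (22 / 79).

1

Euler's criterion: (22/79) ≡ 22^39 (mod 79).
22^2 ≡ 10 (mod 79)
22^4 ≡ 21 (mod 79)
22^8 ≡ 46 (mod 79)
22^16 ≡ 62 (mod 79)
22^32 ≡ 52 (mod 79)
22^39 = 22^(32+4+2+1) ≡ 1 (mod 79).
Result is 1, so (22/79) = 1.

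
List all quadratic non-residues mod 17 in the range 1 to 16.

3 5 6 7 10 11 12 14

Square k = 1,…,8 (k and 17−k give the same square):
1²=1, 2²=4, 3²=9, 4²=16, 5²≡8, 6²≡2, 7²≡15, 8²≡13 (mod 17).
The residues are {1, 2, 4, 8, 9, 13, 15, 16}; the non-residues are the remaining 8 nonzero classes.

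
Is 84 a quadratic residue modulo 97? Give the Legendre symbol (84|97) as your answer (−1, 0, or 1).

Euler's criterion: (84/97) ≡ 84^48 (mod 97).
84^2 ≡ 72 (mod 97)
84^4 ≡ 43 (mod 97)
84^8 ≡ 6 (mod 97)
84^16 ≡ 36 (mod 97)
84^32 ≡ 35 (mod 97)
84^48 = 84^(32+16) ≡ 96 (mod 97).
Result is 96 ≡ −1, so (84/97) = −1.

-1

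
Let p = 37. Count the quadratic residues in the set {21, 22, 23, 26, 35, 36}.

(21/37) = +1 → QR.
(22/37) = -1 → non-residue.
(23/37) = -1 → non-residue.
(26/37) = +1 → QR.
(35/37) = -1 → non-residue.
(36/37) = +1 → QR.
Total quadratic residues among the 6: 3.

3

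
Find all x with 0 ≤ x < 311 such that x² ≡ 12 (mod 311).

Since 311 ≡ 3 (mod 4), a square root of 12 is 12^((311+1)/4) = 12^78 mod 311.
Repeated squaring: 12^2≡144, 12^4≡210, 12^8≡249, 12^16≡112, 12^32≡104, 12^64≡242 (mod 311).
12^78 = 12^(64+8+4+2) ≡ 50 (mod 311).
Check: 50² = 2500 ≡ 12 (mod 311). The two roots are 50 and 261.

50, 261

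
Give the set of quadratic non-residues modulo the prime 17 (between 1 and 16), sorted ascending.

3,5,6,7,10,11,12,14

Square k = 1,…,8 (k and 17−k give the same square):
1²=1, 2²=4, 3²=9, 4²=16, 5²≡8, 6²≡2, 7²≡15, 8²≡13 (mod 17).
The residues are {1, 2, 4, 8, 9, 13, 15, 16}; the non-residues are the remaining 8 nonzero classes.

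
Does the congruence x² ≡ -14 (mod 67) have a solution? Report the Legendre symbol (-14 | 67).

-1

First reduce: -14 ≡ 53 (mod 67).
Reciprocity: 53 ≡ 1 and 67 ≡ 3 (mod 4), so (53/67) = +(67/53).
Reduce top mod 53: now compute (14/53).
Pull out 2: since 53 ≡ 5 (mod 8), (2/53) = -1.
Reciprocity: 7 ≡ 3 and 53 ≡ 1 (mod 4), so (7/53) = +(53/7).
Reduce top mod 7: now compute (4/7).
Pull out 2^2: since 7 ≡ 7 (mod 8), (2/7) = +1, so (2/7)^2 = +1.
Reached (1/7) = 1. Collecting the sign flips along the way, the symbol is -1.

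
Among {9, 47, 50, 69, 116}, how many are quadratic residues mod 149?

4

(9/149) = +1 → QR.
(47/149) = +1 → QR.
(50/149) = -1 → non-residue.
(69/149) = +1 → QR.
(116/149) = +1 → QR.
Total quadratic residues among the 5: 4.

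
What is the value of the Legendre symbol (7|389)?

Euler's criterion: (7/389) ≡ 7^194 (mod 389).
7^2 ≡ 49 (mod 389)
7^4 ≡ 67 (mod 389)
7^8 ≡ 210 (mod 389)
7^16 ≡ 143 (mod 389)
7^32 ≡ 221 (mod 389)
7^64 ≡ 216 (mod 389)
7^128 ≡ 365 (mod 389)
7^194 = 7^(128+64+2) ≡ 1 (mod 389).
Result is 1, so (7/389) = 1.

1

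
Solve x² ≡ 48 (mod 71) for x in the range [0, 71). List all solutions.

Since 71 ≡ 3 (mod 4), a square root of 48 is 48^((71+1)/4) = 48^18 mod 71.
Repeated squaring: 48^2≡32, 48^4≡30, 48^8≡48, 48^16≡32 (mod 71).
48^18 = 48^(16+2) ≡ 30 (mod 71).
Check: 30² = 900 ≡ 48 (mod 71). The two roots are 30 and 41.

30, 41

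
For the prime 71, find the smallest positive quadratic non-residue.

7

(2/71) = +1, so 2 is a residue.
(3/71) = +1, so 3 is a residue.
(4/71) = +1, so 4 is a residue.
(5/71) = +1, so 5 is a residue.
(6/71) = +1, so 6 is a residue.
(7/71) = −1, so 7 is the smallest positive non-residue mod 71.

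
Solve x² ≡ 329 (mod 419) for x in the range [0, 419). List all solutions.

Since 419 ≡ 3 (mod 4), a square root of 329 is 329^((419+1)/4) = 329^105 mod 419.
Repeated squaring: 329^2≡139, 329^4≡47, 329^8≡114, 329^16≡7, 329^32≡49, 329^64≡306 (mod 419).
329^105 = 329^(64+32+8+1) ≡ 343 (mod 419).
Check: 343² = 117649 ≡ 329 (mod 419). The two roots are 76 and 343.

76, 343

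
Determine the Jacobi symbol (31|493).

Reciprocity: 31 ≡ 3 and 493 ≡ 1 (mod 4), so (31/493) = +(493/31).
Reduce top mod 31: now compute (28/31).
Pull out 2^2: since 31 ≡ 7 (mod 8), (2/31) = +1, so (2/31)^2 = +1.
Reciprocity: 7 ≡ 3 and 31 ≡ 3 (mod 4), so (7/31) = −(31/7).
Reduce top mod 7: now compute (3/7).
Reciprocity: 3 ≡ 3 and 7 ≡ 3 (mod 4), so (3/7) = −(7/3).
Reduce top mod 3: now compute (1/3).
Reached (1/3) = 1. Collecting the sign flips along the way, the symbol is +1.

1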